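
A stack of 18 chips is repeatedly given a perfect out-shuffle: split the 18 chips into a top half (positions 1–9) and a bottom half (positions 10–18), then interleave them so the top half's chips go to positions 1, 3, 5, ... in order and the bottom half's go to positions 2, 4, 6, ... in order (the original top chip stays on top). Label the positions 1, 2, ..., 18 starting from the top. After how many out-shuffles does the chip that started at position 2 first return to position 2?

Follow position 2 under repeated out-shuffles:
2 → 3 → 5 → 9 → 17 → 16 → 14 → 10 → 2
It first returns after 8 out-shuffles.

8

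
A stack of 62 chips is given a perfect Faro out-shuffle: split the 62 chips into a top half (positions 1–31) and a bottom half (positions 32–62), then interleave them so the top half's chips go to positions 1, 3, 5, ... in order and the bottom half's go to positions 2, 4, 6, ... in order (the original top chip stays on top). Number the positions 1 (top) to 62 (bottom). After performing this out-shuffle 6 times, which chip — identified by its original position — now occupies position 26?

Work backwards from position 26, undoing one out-shuffle at a time:
26 ← 44 ← 53 ← 27 ← 14 ← 38 ← 50
So the chip now at position 26 started at position 50.

50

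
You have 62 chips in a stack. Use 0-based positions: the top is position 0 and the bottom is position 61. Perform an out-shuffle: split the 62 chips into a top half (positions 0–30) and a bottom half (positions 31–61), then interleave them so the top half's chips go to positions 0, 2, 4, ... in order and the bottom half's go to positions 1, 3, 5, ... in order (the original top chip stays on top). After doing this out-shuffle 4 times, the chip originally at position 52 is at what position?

Track the chip's position through each out-shuffle:
52 → 43 → 25 → 50 → 39

39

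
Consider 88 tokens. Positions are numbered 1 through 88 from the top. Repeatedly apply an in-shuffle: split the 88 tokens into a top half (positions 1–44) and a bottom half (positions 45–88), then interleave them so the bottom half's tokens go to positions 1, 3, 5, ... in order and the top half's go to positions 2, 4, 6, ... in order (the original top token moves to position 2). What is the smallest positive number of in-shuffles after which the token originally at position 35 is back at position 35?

Follow position 35 under repeated in-shuffles:
35 → 70 → 51 → 13 → 26 → 52 → 15 → 30 → 60 → 31 → 62 → 35
It first returns after 11 in-shuffles.

11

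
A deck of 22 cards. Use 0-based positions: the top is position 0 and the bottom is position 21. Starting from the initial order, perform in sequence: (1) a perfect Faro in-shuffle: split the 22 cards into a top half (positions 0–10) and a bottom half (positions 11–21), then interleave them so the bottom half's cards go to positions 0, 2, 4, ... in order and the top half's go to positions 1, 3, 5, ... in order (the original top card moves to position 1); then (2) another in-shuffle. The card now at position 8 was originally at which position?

7

Undo the operations in reverse order, starting from position 8:
  undo op 2 (in-shuffle, from bottom half): 8 ← 15
  undo op 1 (in-shuffle, from top half): 15 ← 7
So the card at position 8 came from original position 7.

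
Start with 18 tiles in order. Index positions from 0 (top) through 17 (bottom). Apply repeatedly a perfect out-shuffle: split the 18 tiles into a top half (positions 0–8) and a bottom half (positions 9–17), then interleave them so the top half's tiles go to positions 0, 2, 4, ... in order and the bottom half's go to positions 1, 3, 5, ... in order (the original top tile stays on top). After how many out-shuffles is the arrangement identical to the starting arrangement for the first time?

8

The out-shuffle permutes the 18 positions with cycle lengths [1, 1, 8, 8].
Every tile is home exactly when every cycle has completed a whole number of laps, i.e. after lcm(1, 8) = 8 out-shuffles.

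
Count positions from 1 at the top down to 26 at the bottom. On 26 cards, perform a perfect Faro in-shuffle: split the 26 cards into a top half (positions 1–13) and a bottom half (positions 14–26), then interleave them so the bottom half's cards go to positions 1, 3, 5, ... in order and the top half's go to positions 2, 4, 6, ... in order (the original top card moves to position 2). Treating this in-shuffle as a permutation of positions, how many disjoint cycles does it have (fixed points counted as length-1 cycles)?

Trace each unvisited position around until it returns:
(1 2 4 8 16 5 ... len 18) (3 6 12 24 21 15) (9 18)
3 cycles in total.

3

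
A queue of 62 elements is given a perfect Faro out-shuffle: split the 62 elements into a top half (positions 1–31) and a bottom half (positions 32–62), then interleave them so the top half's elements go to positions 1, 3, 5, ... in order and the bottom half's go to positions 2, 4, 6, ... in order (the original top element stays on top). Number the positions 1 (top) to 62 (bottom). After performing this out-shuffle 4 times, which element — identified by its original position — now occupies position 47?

42

Work backwards from position 47, undoing one out-shuffle at a time:
47 ← 24 ← 43 ← 22 ← 42
So the element now at position 47 started at position 42.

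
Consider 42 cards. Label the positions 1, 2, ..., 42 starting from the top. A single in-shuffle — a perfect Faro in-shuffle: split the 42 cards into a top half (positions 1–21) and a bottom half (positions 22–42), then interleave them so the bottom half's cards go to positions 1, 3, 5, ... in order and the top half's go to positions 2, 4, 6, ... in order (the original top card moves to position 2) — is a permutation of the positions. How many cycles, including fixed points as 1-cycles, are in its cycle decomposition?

3

Trace each unvisited position around until it returns:
(1 2 4 8 16 32 ... len 14) (3 6 12 24 5 10 ... len 14) (7 14 28 13 26 9 ... len 14)
3 cycles in total.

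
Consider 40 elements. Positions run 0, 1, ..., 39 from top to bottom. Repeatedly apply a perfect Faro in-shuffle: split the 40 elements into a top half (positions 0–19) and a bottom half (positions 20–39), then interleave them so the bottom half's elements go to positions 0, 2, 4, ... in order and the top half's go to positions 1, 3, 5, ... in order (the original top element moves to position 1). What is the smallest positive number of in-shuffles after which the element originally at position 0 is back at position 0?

Follow position 0 under repeated in-shuffles:
0 → 1 → 3 → 7 → 15 → 31 → 22 → 4 → 9 → 19 → 39 → 38 → 36 → 32 → 24 → 8 → 17 → 35 → 30 → 20 → 0
It first returns after 20 in-shuffles.

20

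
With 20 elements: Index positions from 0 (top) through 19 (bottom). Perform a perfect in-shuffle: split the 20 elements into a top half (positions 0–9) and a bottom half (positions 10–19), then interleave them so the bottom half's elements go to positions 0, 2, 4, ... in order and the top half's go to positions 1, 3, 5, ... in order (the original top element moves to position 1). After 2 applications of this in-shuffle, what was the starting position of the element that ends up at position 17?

Work backwards from position 17, undoing one in-shuffle at a time:
17 ← 8 ← 14
So the element now at position 17 started at position 14.

14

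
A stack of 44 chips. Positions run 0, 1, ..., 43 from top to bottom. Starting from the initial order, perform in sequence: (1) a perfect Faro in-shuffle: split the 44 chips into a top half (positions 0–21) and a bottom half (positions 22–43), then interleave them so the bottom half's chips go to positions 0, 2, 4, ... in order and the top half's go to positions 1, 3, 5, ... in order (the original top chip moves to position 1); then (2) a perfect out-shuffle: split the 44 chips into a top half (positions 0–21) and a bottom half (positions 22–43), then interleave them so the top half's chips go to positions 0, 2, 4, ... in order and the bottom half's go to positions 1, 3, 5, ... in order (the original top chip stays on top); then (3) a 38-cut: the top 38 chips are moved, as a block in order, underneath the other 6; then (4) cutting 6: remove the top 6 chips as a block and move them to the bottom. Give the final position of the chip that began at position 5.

22

Track the chip from position 5 forward through each operation:
  after op 1 (in-shuffle): 5 → 11
  after op 2 (out-shuffle): 11 → 22
  after op 3 (cut 38): 22 → 28
  after op 4 (cut 6): 28 → 22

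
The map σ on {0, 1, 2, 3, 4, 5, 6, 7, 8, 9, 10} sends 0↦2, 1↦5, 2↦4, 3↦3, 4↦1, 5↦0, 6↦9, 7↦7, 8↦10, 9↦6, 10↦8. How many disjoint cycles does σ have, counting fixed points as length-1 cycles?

Cycle decomposition: (0 2 4 1 5) (3) (6 9) (7) (8 10).
5 cycles.

5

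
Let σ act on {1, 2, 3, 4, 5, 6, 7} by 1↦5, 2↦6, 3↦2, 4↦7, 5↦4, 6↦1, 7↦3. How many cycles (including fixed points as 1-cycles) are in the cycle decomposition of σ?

Cycle decomposition: (1 5 4 7 3 2 6).
1 cycle.

1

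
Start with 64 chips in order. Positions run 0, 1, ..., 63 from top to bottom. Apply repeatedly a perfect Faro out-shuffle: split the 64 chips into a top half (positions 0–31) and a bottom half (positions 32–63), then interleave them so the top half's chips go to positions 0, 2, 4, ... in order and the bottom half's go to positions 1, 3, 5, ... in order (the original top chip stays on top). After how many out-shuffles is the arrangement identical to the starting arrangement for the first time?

6

The out-shuffle permutes the 64 positions with cycle lengths [1, 1, 2, 3, 3, 6, 6, 6, 6, 6, 6, 6, 6, 6].
Every chip is home exactly when every cycle has completed a whole number of laps, i.e. after lcm(1, 2, 3, 6) = 6 out-shuffles.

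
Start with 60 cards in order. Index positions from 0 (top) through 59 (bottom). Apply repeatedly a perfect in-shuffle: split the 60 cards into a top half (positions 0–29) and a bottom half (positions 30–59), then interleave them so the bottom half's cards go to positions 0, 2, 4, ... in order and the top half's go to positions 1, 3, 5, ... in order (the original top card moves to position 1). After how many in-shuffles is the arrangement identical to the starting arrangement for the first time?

60

The in-shuffle permutes the 60 positions with cycle lengths [60].
Every card is home exactly when every cycle has completed a whole number of laps, i.e. after lcm(60) = 60 in-shuffles.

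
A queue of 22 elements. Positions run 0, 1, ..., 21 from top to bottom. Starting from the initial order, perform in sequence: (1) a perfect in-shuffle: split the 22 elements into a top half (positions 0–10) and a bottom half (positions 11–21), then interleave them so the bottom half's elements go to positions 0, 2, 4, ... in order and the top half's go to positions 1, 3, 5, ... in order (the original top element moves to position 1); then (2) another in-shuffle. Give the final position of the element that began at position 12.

Track the element from position 12 forward through each operation:
  after op 1 (in-shuffle): 12 → 2
  after op 2 (in-shuffle): 2 → 5

5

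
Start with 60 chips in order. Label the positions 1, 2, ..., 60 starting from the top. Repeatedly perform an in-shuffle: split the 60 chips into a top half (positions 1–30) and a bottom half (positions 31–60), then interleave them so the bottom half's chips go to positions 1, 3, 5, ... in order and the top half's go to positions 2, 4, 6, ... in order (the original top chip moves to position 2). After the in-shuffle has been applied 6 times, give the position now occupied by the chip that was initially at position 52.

34

Track the chip's position through each in-shuffle:
52 → 43 → 25 → 50 → 39 → 17 → 34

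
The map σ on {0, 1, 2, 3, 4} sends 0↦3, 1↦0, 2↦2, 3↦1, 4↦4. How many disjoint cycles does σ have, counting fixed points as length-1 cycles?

Cycle decomposition: (0 3 1) (2) (4).
3 cycles.

3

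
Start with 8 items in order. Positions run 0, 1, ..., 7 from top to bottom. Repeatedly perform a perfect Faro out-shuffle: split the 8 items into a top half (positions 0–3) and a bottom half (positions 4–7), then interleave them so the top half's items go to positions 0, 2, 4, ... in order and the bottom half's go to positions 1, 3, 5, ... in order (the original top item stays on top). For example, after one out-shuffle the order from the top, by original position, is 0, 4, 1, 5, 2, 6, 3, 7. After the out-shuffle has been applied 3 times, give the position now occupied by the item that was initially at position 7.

Position 7 is a fixed point of every out-shuffle, so the item never moves.

7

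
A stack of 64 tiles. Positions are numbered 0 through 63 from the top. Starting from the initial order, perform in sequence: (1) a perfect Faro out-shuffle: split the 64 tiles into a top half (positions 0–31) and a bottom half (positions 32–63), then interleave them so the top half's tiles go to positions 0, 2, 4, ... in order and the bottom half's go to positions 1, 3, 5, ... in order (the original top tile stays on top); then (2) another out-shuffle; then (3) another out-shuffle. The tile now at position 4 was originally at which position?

Undo the operations in reverse order, starting from position 4:
  undo op 3 (out-shuffle, from top half): 4 ← 2
  undo op 2 (out-shuffle, from top half): 2 ← 1
  undo op 1 (out-shuffle, from bottom half): 1 ← 32
So the tile at position 4 came from original position 32.

32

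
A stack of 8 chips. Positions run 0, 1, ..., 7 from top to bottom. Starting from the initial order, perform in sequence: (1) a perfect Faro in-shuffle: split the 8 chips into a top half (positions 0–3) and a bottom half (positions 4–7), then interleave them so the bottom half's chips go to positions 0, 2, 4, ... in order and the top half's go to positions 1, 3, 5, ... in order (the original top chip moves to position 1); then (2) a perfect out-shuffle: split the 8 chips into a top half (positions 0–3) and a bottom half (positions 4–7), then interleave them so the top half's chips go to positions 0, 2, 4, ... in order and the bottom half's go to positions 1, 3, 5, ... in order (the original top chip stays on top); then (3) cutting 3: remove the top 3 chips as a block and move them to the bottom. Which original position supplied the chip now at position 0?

2

Undo the operations in reverse order, starting from position 0:
  undo op 3 (cut 3): 0 ← 3
  undo op 2 (out-shuffle, from bottom half): 3 ← 5
  undo op 1 (in-shuffle, from top half): 5 ← 2
So the chip at position 0 came from original position 2.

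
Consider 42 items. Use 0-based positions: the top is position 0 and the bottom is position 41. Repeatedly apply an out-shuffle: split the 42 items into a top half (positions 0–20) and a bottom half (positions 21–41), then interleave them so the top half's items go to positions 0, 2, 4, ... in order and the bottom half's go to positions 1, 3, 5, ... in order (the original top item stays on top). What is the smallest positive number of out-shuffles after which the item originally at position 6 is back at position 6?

20

Follow position 6 under repeated out-shuffles:
6 → 12 → 24 → 7 → 14 → 28 → 15 → 30 → 19 → 38 → 35 → 29 → 17 → 34 → 27 → 13 → 26 → 11 → 22 → 3 → 6
It first returns after 20 out-shuffles.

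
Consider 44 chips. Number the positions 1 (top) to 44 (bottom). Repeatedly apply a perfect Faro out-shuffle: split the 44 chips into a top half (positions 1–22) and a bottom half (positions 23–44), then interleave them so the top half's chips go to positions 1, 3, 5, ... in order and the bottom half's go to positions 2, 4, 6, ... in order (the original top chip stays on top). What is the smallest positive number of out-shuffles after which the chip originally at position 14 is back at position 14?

14

Follow position 14 under repeated out-shuffles:
14 → 27 → 10 → 19 → 37 → 30 → 16 → 31 → 18 → 35 → 26 → 8 → 15 → 29 → 14
It first returns after 14 out-shuffles.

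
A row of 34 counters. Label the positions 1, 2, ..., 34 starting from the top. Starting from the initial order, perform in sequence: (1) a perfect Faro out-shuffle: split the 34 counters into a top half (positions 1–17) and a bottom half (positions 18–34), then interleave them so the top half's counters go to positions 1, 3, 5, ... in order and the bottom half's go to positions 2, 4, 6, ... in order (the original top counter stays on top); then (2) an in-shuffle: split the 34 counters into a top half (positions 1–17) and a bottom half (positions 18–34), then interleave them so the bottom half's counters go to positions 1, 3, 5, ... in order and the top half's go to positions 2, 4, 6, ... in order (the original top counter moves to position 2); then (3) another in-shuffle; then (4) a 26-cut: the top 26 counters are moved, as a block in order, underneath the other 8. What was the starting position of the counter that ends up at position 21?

Undo the operations in reverse order, starting from position 21:
  undo op 4 (cut 26): 21 ← 13
  undo op 3 (in-shuffle, from bottom half): 13 ← 24
  undo op 2 (in-shuffle, from top half): 24 ← 12
  undo op 1 (out-shuffle, from bottom half): 12 ← 23
So the counter at position 21 came from original position 23.

23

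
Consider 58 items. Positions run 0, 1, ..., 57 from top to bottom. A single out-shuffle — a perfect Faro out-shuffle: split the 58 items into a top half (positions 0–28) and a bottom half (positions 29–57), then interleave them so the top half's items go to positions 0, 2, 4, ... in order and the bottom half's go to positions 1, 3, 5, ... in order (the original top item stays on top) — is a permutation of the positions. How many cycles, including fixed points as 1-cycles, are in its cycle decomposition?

6

Trace each unvisited position around until it returns:
(0) (1 2 4 8 16 32 ... len 18) (3 6 12 24 48 39 ... len 18) (5 10 20 40 23 46 ... len 18) (19 38) (57)
6 cycles in total.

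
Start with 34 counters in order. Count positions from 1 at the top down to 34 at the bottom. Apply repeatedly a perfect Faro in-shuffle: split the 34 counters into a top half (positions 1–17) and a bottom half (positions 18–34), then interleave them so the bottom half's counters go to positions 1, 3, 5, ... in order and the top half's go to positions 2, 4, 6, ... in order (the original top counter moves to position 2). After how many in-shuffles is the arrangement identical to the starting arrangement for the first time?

The in-shuffle permutes the 34 positions with cycle lengths [3, 3, 4, 12, 12].
Every counter is home exactly when every cycle has completed a whole number of laps, i.e. after lcm(3, 4, 12) = 12 in-shuffles.

12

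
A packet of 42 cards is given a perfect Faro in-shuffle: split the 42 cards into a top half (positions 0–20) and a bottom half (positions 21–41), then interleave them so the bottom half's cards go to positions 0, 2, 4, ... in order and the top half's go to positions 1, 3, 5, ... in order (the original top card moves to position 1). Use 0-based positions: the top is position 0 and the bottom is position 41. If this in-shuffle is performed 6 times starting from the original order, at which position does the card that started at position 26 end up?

Track the card's position through each in-shuffle:
26 → 10 → 21 → 0 → 1 → 3 → 7

7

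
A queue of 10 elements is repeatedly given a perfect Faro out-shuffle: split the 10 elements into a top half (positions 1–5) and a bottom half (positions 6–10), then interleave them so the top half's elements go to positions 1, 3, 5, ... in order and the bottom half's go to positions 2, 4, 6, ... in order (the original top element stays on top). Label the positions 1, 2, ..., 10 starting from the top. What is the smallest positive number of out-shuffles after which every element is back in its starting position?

6

The out-shuffle permutes the 10 positions with cycle lengths [1, 1, 2, 6].
Every element is home exactly when every cycle has completed a whole number of laps, i.e. after lcm(1, 2, 6) = 6 out-shuffles.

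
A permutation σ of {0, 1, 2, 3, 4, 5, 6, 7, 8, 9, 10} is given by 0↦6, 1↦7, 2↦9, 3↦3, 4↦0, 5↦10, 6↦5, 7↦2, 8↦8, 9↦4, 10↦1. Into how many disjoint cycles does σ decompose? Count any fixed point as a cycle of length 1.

3

Cycle decomposition: (0 6 5 10 1 7 2 9 4) (3) (8).
3 cycles.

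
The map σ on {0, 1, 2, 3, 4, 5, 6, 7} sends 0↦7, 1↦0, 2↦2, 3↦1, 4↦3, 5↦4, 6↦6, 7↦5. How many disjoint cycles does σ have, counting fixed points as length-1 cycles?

Cycle decomposition: (0 7 5 4 3 1) (2) (6).
3 cycles.

3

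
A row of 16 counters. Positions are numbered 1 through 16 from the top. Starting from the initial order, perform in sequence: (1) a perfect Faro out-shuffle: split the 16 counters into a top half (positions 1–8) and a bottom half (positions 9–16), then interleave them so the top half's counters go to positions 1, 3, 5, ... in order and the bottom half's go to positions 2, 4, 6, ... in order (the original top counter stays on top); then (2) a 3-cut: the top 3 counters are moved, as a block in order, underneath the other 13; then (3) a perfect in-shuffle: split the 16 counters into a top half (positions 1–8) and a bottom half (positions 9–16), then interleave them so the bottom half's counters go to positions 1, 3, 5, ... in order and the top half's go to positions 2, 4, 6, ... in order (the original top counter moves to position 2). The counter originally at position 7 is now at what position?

3

Track the counter from position 7 forward through each operation:
  after op 1 (out-shuffle): 7 → 13
  after op 2 (cut 3): 13 → 10
  after op 3 (in-shuffle): 10 → 3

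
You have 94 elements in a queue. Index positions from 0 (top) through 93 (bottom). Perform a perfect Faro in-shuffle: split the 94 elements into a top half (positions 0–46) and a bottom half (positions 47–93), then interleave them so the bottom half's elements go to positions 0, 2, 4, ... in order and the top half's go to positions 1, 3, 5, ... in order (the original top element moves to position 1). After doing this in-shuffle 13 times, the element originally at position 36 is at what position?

53

Track position through each in-shuffle: 36 → 73 → 52 → 10 → 21 → ... (continuing for 13 shuffles total) → 53.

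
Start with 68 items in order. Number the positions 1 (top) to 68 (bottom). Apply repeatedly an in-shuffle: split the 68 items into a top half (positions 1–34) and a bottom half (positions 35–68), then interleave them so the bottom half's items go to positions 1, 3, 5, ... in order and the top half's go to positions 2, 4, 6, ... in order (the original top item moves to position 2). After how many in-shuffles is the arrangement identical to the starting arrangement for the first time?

22

The in-shuffle permutes the 68 positions with cycle lengths [2, 11, 11, 22, 22].
Every item is home exactly when every cycle has completed a whole number of laps, i.e. after lcm(2, 11, 22) = 22 in-shuffles.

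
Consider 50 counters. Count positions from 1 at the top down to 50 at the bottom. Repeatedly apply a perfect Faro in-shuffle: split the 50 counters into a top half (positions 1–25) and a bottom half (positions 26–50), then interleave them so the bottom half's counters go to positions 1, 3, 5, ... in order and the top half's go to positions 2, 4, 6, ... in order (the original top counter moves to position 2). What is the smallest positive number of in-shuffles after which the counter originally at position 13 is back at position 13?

8

Follow position 13 under repeated in-shuffles:
13 → 26 → 1 → 2 → 4 → 8 → 16 → 32 → 13
It first returns after 8 in-shuffles.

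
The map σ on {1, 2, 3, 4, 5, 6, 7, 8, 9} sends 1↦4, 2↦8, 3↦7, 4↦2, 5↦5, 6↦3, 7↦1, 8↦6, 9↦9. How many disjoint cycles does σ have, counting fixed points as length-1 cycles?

3

Cycle decomposition: (1 4 2 8 6 3 7) (5) (9).
3 cycles.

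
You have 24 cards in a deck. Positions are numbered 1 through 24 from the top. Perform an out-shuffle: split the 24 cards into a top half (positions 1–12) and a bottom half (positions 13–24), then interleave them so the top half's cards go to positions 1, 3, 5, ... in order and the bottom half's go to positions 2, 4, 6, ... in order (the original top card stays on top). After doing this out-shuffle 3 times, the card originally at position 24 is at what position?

Position 24 is a fixed point of every out-shuffle, so the card never moves.

24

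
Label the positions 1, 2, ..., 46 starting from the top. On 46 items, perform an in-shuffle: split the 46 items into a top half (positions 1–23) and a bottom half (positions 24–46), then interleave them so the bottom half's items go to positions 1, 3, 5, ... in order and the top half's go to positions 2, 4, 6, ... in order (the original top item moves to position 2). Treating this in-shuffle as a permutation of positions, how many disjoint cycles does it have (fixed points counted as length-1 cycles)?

2

Trace each unvisited position around until it returns:
(1 2 4 8 16 32 ... len 23) (5 10 20 40 33 19 ... len 23)
2 cycles in total.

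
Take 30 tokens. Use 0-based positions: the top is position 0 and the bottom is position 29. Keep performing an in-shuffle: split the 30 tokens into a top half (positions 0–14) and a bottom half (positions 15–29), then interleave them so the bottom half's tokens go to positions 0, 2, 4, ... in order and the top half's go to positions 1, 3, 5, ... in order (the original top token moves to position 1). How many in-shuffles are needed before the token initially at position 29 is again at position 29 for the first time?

Follow position 29 under repeated in-shuffles:
29 → 28 → 26 → 22 → 14 → 29
It first returns after 5 in-shuffles.

5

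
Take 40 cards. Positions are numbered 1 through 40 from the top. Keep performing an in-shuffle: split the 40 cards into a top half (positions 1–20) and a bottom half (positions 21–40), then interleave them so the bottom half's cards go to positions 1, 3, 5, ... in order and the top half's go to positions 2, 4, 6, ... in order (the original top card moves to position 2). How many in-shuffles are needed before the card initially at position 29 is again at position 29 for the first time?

Follow position 29 under repeated in-shuffles:
29 → 17 → 34 → 27 → 13 → 26 → 11 → 22 → 3 → 6 → 12 → 24 → 7 → 14 → 28 → 15 → 30 → 19 → 38 → 35 → 29
It first returns after 20 in-shuffles.

20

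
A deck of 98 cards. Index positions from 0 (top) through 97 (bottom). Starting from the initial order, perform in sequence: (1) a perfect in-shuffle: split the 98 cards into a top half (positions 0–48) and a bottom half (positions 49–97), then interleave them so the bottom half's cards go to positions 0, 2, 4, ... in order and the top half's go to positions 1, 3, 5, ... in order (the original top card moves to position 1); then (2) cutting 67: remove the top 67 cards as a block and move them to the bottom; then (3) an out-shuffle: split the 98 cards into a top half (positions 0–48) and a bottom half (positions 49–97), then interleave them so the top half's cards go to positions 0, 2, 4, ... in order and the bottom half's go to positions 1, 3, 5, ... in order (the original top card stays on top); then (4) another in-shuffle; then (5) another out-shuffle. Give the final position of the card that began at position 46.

Track the card from position 46 forward through each operation:
  after op 1 (in-shuffle): 46 → 93
  after op 2 (cut 67): 93 → 26
  after op 3 (out-shuffle): 26 → 52
  after op 4 (in-shuffle): 52 → 6
  after op 5 (out-shuffle): 6 → 12

12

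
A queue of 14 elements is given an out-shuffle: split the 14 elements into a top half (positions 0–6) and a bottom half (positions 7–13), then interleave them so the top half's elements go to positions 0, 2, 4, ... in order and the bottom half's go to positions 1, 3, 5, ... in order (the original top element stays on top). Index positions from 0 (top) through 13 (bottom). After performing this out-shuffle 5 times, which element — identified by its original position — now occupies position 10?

6

Work backwards from position 10, undoing one out-shuffle at a time:
10 ← 5 ← 9 ← 11 ← 12 ← 6
So the element now at position 10 started at position 6.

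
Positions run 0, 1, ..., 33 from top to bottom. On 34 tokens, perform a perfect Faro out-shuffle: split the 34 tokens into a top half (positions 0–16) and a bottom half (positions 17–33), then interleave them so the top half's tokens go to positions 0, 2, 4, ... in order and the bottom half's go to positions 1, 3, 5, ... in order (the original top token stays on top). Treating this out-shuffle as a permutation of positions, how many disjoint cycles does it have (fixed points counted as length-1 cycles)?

6

Trace each unvisited position around until it returns:
(0) (1 2 4 8 16 32 31 29 25 17) (3 6 12 24 15 30 27 21 9 18) (5 10 20 7 14 28 23 13 26 19) (11 22) (33)
6 cycles in total.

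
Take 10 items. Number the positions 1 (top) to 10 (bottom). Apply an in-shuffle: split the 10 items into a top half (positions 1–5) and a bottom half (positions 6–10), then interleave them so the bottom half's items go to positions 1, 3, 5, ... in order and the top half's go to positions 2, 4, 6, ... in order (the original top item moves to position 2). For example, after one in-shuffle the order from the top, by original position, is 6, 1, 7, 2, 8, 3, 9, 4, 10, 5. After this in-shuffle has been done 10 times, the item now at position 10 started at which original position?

Work backwards from position 10, undoing one in-shuffle at a time:
10 ← 5 ← 8 ← 4 ← 2 ← 1 ← 6 ← 3 ← 7 ← 9 ← 10
So the item now at position 10 started at position 10.

10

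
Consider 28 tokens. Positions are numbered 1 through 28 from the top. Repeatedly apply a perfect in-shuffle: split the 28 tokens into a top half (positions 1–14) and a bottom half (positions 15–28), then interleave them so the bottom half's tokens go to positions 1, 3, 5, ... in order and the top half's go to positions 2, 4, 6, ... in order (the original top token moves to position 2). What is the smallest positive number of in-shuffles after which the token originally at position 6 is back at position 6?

Follow position 6 under repeated in-shuffles:
6 → 12 → 24 → 19 → 9 → 18 → 7 → 14 → ... → 6 (length 28)
It first returns after 28 in-shuffles.

28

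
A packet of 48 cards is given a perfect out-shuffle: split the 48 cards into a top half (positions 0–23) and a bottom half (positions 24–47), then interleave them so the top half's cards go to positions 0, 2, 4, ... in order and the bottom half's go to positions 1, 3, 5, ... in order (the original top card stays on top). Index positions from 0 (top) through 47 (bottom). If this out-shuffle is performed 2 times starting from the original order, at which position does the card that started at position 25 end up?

6

Track the card's position through each out-shuffle:
25 → 3 → 6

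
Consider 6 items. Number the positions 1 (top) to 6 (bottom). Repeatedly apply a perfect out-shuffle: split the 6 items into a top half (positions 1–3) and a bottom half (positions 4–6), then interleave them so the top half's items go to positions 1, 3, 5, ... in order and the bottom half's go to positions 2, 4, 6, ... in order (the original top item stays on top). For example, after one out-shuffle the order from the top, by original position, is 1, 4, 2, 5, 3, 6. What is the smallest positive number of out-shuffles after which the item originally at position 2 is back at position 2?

Follow position 2 under repeated out-shuffles:
2 → 3 → 5 → 4 → 2
It first returns after 4 out-shuffles.

4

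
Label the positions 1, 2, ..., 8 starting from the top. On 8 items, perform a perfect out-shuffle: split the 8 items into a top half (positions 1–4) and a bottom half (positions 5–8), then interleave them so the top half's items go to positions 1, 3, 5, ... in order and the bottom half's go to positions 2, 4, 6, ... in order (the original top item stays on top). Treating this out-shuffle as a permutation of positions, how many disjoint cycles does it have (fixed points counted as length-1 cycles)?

4

Trace each unvisited position around until it returns:
(1) (2 3 5) (4 7 6) (8)
4 cycles in total.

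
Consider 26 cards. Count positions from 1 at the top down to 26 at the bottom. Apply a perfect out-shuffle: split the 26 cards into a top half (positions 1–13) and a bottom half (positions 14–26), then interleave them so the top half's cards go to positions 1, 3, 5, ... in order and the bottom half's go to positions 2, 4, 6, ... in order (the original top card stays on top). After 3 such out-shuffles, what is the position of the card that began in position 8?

Track the card's position through each out-shuffle:
8 → 15 → 4 → 7

7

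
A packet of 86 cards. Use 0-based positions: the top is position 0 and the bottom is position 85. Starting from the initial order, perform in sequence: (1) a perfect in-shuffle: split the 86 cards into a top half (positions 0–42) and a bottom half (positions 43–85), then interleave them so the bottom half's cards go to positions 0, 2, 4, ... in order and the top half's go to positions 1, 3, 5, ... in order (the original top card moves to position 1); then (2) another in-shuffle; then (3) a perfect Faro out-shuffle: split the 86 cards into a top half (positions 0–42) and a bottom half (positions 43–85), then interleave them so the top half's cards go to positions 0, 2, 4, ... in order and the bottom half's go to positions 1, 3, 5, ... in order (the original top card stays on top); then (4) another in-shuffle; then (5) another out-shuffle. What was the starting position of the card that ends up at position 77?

Undo the operations in reverse order, starting from position 77:
  undo op 5 (out-shuffle, from bottom half): 77 ← 81
  undo op 4 (in-shuffle, from top half): 81 ← 40
  undo op 3 (out-shuffle, from top half): 40 ← 20
  undo op 2 (in-shuffle, from bottom half): 20 ← 53
  undo op 1 (in-shuffle, from top half): 53 ← 26
So the card at position 77 came from original position 26.

26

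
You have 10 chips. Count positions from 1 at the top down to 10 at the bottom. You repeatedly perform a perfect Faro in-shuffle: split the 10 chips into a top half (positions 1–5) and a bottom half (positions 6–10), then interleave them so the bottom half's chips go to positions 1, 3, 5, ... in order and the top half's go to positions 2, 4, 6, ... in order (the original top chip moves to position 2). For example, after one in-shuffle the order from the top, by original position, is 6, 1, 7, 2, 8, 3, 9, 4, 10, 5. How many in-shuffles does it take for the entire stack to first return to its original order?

10

The in-shuffle permutes the 10 positions with cycle lengths [10].
Every chip is home exactly when every cycle has completed a whole number of laps, i.e. after lcm(10) = 10 in-shuffles.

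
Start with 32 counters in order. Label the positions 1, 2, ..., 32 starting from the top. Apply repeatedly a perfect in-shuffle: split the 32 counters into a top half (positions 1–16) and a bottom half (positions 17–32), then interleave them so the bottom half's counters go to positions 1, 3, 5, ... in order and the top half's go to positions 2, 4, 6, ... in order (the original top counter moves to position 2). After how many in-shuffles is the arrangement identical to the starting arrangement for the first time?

10

The in-shuffle permutes the 32 positions with cycle lengths [2, 10, 10, 10].
Every counter is home exactly when every cycle has completed a whole number of laps, i.e. after lcm(2, 10) = 10 in-shuffles.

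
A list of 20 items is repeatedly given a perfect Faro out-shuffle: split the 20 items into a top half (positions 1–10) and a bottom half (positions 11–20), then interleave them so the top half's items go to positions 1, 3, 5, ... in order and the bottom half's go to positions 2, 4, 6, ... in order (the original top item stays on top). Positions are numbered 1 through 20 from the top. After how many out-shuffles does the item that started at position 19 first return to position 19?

18

Follow position 19 under repeated out-shuffles:
19 → 18 → 16 → 12 → 4 → 7 → 13 → 6 → 11 → 2 → 3 → 5 → 9 → 17 → 14 → 8 → 15 → 10 → 19
It first returns after 18 out-shuffles.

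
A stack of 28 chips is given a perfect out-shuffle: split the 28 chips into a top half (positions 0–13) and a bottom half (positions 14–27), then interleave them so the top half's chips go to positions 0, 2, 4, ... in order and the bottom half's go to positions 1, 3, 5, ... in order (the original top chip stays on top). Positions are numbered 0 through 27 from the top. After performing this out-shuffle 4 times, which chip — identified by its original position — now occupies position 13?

Work backwards from position 13, undoing one out-shuffle at a time:
13 ← 20 ← 10 ← 5 ← 16
So the chip now at position 13 started at position 16.

16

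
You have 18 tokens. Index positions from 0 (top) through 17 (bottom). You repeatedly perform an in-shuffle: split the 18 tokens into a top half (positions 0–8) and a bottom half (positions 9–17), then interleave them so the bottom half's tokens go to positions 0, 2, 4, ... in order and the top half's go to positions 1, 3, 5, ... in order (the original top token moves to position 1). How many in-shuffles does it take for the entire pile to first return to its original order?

The in-shuffle permutes the 18 positions with cycle lengths [18].
Every token is home exactly when every cycle has completed a whole number of laps, i.e. after lcm(18) = 18 in-shuffles.

18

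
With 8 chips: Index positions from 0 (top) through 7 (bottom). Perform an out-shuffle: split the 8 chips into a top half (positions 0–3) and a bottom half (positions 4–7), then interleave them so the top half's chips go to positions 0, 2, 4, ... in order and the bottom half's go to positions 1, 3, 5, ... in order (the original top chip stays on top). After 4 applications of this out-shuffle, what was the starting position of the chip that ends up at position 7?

Work backwards from position 7, undoing one out-shuffle at a time:
7 ← 7 ← 7 ← 7 ← 7
So the chip now at position 7 started at position 7.

7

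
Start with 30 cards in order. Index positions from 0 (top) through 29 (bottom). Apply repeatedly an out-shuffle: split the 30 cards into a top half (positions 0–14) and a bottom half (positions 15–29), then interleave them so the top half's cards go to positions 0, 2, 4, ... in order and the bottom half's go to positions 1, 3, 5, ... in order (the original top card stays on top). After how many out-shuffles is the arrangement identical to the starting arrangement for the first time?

28

The out-shuffle permutes the 30 positions with cycle lengths [1, 1, 28].
Every card is home exactly when every cycle has completed a whole number of laps, i.e. after lcm(1, 28) = 28 out-shuffles.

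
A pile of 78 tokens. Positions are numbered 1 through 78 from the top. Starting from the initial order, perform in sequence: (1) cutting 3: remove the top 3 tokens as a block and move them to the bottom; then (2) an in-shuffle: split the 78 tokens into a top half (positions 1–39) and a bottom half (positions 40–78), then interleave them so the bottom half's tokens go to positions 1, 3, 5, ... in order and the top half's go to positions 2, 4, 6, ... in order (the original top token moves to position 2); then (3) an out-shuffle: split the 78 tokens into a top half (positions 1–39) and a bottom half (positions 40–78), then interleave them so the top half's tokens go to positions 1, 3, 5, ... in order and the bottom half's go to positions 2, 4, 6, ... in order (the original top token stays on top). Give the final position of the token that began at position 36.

54

Track the token from position 36 forward through each operation:
  after op 1 (cut 3): 36 → 33
  after op 2 (in-shuffle): 33 → 66
  after op 3 (out-shuffle): 66 → 54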